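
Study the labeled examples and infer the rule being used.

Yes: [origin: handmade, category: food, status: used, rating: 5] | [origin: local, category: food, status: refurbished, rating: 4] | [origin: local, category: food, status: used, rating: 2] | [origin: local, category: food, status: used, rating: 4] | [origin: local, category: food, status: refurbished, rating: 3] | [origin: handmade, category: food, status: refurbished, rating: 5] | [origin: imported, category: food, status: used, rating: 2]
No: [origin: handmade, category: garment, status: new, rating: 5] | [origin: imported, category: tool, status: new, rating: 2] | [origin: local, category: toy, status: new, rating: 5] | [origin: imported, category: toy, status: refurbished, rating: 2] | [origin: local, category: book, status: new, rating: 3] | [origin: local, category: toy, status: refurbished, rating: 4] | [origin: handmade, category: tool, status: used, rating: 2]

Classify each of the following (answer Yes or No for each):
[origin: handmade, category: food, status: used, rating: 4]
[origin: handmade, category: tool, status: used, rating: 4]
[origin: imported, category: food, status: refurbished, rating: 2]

Yes, No, Yes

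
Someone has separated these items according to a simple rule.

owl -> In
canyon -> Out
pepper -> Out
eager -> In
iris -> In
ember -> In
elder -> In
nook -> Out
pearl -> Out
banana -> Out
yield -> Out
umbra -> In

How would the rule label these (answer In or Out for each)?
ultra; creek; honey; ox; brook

The pattern is that an item is 'In' exactly when: starts with a vowel.

In, Out, Out, In, Out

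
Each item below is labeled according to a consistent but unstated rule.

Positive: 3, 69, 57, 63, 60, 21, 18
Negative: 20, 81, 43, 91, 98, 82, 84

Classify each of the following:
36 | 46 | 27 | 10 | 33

Every 'Positive' example satisfies: multiple of 3 AND at most 69. None of the 'Negative' examples do.
36: Positive (36 = 3·12, 36 ≤ 69).
46: Negative (46 = 3·15 + 1, 46 ≤ 69).
27: Positive (27 = 3·9, 27 ≤ 69).
10: Negative (10 = 3·3 + 1, 10 ≤ 69).
33: Positive (33 = 3·11, 33 ≤ 69).

Positive, Negative, Positive, Negative, Positive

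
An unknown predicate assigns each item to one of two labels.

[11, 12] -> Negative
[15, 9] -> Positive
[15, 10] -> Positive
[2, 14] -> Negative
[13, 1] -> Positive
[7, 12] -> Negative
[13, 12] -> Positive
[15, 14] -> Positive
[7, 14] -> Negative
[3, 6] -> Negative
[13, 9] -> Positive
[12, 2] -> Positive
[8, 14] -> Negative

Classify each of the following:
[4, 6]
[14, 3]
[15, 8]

Every 'Positive' example satisfies: first > second. None of the 'Negative' examples do.
[4, 6]: Negative (4 < 6). [14, 3]: Positive (14 > 3). [15, 8]: Positive (15 > 8).

Negative, Positive, Positive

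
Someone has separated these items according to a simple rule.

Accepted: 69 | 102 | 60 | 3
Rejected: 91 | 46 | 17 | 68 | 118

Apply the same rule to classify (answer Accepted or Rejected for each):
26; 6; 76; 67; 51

All 'Accepted' examples share one property — multiple of 3 — and every 'Rejected' example lacks it.

Rejected, Accepted, Rejected, Rejected, Accepted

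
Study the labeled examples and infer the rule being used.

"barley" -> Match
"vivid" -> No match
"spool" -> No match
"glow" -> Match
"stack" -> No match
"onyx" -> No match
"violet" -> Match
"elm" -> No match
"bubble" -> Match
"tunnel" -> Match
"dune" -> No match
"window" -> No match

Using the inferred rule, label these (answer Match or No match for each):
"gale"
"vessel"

Match, Match

The common property of the 'Match' items is: even length AND contains 'l'. No 'No match' item has it.
"gale" — length 4, has 'l', hence Match.
"vessel" — length 6, has 'l', hence Match.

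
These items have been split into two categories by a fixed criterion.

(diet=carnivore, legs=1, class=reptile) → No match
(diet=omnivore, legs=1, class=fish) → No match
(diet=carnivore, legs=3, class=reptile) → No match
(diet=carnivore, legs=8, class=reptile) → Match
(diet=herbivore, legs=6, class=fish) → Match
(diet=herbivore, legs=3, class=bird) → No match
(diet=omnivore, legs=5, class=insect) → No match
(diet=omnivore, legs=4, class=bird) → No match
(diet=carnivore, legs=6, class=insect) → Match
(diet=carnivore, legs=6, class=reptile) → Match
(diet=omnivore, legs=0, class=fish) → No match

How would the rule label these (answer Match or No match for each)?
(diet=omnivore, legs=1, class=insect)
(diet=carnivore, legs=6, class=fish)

The common property of the 'Match' items is: legs ≥ 6. No 'No match' item has it.
(diet=omnivore, legs=1, class=insect): legs = 1, doesn't match → No match. (diet=carnivore, legs=6, class=fish): legs = 6, has this property → Match.

No match, Match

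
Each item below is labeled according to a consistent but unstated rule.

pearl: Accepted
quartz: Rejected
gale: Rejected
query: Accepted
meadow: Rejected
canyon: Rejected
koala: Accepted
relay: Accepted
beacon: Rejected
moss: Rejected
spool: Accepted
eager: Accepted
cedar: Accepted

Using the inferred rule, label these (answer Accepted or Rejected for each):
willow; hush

All 'Accepted' examples share one property — odd length — and every 'Rejected' example lacks it.
willow: Rejected (length 6). hush: Rejected (length 4).

Rejected, Rejected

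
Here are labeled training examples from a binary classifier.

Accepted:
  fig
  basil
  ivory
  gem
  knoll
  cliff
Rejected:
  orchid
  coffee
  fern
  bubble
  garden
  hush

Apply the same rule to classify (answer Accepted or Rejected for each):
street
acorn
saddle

Rejected, Accepted, Rejected

'Accepted' ⟺ odd length.
street — length 6, hence Rejected.
acorn — length 5, hence Accepted.
saddle — length 6, hence Rejected.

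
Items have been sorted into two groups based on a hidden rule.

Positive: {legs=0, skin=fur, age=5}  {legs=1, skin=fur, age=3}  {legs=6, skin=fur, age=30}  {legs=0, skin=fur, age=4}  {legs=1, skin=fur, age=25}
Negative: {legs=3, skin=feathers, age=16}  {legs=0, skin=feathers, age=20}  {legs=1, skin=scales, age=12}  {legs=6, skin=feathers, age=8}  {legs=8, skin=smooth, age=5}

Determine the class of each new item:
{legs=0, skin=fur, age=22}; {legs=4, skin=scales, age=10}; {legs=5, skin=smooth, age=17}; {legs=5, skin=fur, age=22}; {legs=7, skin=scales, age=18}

The rule appears to be: skin is fur.
{legs=0, skin=fur, age=22} — skin is fur, hence Positive. {legs=4, skin=scales, age=10} — skin is scales, hence Negative. {legs=5, skin=smooth, age=17} — skin is smooth, hence Negative. {legs=5, skin=fur, age=22} — skin is fur, hence Positive. {legs=7, skin=scales, age=18} — skin is scales, hence Negative.

Positive, Negative, Negative, Positive, Negative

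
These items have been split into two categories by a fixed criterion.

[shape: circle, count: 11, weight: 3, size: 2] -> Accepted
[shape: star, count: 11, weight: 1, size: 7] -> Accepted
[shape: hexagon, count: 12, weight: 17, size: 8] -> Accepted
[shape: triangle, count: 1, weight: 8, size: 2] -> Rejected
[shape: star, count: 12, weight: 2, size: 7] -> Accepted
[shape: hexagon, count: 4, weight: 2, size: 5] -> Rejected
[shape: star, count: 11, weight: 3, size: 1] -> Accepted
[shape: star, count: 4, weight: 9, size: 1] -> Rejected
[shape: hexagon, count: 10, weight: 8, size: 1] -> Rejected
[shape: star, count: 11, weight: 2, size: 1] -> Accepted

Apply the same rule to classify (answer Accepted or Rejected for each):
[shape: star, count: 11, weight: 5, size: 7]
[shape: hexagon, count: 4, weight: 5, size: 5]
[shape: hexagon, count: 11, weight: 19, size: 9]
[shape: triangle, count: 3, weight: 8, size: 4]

Accepted, Rejected, Accepted, Rejected

Rule: count ≥ 11. This holds for each 'Accepted' example and fails for each 'Rejected' one.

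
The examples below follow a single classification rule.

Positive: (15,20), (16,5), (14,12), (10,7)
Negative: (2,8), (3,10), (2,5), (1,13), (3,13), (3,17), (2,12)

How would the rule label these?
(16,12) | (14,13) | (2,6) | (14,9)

Positive, Positive, Negative, Positive

A rule that fits every label: first ≥ 5 — true of each 'Positive' example, false of each 'Negative' one.
(16,12): first 16, checks out → Positive. (14,13): first 14, checks out → Positive. (2,6): first 2, fails the rule → Negative. (14,9): first 14, checks out → Positive.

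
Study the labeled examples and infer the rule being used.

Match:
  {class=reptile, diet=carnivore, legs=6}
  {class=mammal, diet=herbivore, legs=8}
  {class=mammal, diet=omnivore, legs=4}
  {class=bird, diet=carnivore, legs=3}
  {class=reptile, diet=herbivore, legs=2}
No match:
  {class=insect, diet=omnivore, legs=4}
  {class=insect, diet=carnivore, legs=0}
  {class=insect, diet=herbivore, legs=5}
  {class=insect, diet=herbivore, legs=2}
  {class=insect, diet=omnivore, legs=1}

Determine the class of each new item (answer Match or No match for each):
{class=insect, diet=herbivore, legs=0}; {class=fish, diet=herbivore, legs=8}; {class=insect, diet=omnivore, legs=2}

'Match' ⟺ class is not insect.
{class=insect, diet=herbivore, legs=0}: No match (class is insect).
{class=fish, diet=herbivore, legs=8}: Match (class is fish).
{class=insect, diet=omnivore, legs=2}: No match (class is insect).

No match, Match, No match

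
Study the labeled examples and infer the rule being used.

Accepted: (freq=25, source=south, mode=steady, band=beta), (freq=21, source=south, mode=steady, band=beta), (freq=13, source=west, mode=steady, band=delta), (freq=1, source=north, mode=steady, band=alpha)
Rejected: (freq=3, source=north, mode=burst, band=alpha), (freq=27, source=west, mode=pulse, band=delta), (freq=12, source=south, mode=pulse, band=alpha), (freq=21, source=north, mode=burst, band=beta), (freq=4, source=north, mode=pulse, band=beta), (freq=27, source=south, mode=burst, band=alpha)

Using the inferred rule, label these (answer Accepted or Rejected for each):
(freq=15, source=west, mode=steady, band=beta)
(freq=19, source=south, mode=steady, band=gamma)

Accepted, Accepted

Checking candidate rules against both groups, what survives is: mode is steady.
(freq=15, source=west, mode=steady, band=beta) → mode is steady → Accepted.
(freq=19, source=south, mode=steady, band=gamma) → mode is steady → Accepted.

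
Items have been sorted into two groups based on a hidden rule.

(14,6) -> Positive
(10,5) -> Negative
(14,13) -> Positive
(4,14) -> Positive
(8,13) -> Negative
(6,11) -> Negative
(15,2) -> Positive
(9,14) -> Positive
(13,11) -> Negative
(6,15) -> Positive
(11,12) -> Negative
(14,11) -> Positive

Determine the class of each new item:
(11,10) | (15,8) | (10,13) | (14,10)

Negative, Positive, Negative, Positive

The common property of the 'Positive' items is: max ≥ 14. No 'Negative' item has it.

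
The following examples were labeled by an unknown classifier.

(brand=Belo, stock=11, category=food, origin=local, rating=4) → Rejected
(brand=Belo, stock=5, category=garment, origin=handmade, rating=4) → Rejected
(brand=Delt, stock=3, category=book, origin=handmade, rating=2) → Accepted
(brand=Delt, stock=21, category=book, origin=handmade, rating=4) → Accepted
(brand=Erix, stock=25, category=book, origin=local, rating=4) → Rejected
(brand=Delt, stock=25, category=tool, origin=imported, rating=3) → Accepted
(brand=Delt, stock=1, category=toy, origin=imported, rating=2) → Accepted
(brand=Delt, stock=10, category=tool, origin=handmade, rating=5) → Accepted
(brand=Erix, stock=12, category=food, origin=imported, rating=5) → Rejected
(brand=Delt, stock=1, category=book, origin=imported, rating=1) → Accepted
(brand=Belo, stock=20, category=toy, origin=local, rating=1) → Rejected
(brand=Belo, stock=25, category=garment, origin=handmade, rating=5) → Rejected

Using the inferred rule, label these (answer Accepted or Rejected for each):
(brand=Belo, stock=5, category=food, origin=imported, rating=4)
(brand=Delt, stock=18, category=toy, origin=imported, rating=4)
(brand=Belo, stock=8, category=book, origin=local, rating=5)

A rule that fits every label: brand is Delt — true of each 'Accepted' example, false of each 'Rejected' one.

Rejected, Accepted, Rejected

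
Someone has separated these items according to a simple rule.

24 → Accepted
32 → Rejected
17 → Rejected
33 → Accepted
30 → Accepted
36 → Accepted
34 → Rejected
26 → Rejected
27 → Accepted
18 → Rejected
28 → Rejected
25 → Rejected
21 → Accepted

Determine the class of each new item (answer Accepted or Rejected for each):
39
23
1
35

Accepted, Rejected, Rejected, Rejected

'Accepted' ⟺ multiple of 3 AND at least 21.
39 → 39 = 3·13, 39 ≥ 21 → Accepted. 23 → 23 = 3·7 + 2, 23 ≥ 21 → Rejected. 1 → 1 = 3·0 + 1, 1 < 21 → Rejected. 35 → 35 = 3·11 + 2, 35 ≥ 21 → Rejected.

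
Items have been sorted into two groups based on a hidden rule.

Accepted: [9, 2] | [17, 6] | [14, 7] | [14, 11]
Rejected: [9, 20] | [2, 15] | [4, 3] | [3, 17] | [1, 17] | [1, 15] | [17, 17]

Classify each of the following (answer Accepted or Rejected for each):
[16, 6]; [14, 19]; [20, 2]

A rule that fits every label: first > second AND sum ≥ 11 — true of each 'Accepted' example, false of each 'Rejected' one.
[16, 6]: Accepted (16 > 6, 16+6 = 22).
[14, 19]: Rejected (14 < 19, 14+19 = 33).
[20, 2]: Accepted (20 > 2, 20+2 = 22).

Accepted, Rejected, Accepted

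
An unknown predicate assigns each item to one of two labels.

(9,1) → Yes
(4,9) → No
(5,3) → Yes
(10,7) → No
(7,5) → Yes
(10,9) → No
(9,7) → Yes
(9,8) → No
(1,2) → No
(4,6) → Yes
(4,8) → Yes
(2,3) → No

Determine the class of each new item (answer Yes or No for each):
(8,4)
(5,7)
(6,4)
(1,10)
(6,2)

Yes, Yes, Yes, No, Yes

The pattern is that an item is 'Yes' exactly when: sum is even.
(8,4): Yes (8+4 = 12).
(5,7): Yes (5+7 = 12).
(6,4): Yes (6+4 = 10).
(1,10): No (1+10 = 11).
(6,2): Yes (6+2 = 8).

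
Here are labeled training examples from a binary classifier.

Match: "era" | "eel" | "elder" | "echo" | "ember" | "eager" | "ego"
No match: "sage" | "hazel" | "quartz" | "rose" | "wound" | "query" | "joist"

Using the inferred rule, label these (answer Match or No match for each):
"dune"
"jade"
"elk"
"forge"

No match, No match, Match, No match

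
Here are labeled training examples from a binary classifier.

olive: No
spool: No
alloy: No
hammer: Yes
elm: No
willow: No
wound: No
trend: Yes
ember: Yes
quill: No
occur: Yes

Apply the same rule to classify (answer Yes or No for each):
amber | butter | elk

Checking candidate rules against both groups, what survives is: contains 'r'.
amber: has 'r' — meets the rule, so Yes.
butter: has 'r' — meets the rule, so Yes.
elk: no 'r' — doesn't qualify, so No.

Yes, Yes, No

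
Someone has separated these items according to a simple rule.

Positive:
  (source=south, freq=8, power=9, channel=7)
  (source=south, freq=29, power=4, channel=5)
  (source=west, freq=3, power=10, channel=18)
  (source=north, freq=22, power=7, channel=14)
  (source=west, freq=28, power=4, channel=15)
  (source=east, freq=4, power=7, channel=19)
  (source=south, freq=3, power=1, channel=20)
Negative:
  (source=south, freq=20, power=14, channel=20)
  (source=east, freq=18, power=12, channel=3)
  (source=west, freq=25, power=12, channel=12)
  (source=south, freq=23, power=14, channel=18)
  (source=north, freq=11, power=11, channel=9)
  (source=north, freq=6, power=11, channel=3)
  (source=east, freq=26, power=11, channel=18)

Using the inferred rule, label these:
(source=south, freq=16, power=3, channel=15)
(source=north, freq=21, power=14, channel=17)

Positive, Negative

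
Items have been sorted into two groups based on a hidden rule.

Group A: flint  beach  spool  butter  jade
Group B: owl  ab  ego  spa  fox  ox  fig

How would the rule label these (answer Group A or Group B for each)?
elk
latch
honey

Group B, Group A, Group A

The pattern is that an item is 'Group A' exactly when: length ≥ 4.
elk: Group B (length 3).
latch: Group A (length 5).
honey: Group A (length 5).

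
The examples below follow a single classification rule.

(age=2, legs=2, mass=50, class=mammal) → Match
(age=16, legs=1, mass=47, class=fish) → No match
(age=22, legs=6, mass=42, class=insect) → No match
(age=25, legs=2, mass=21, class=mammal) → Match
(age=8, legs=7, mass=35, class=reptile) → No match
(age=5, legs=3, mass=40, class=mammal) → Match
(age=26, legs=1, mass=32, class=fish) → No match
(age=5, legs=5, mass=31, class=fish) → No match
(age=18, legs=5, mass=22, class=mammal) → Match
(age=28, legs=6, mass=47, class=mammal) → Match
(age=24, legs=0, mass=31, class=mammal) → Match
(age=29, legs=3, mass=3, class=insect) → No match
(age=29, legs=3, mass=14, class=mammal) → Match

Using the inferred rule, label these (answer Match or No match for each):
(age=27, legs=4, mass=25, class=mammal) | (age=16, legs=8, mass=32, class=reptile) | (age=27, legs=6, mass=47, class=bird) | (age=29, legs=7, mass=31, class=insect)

Match, No match, No match, No match

Looking at the examples, the only property every 'Match' case has and every 'No match' case lacks is: class is mammal.
(age=27, legs=4, mass=25, class=mammal): Match (class is mammal).
(age=16, legs=8, mass=32, class=reptile): No match (class is reptile).
(age=27, legs=6, mass=47, class=bird): No match (class is bird).
(age=29, legs=7, mass=31, class=insect): No match (class is insect).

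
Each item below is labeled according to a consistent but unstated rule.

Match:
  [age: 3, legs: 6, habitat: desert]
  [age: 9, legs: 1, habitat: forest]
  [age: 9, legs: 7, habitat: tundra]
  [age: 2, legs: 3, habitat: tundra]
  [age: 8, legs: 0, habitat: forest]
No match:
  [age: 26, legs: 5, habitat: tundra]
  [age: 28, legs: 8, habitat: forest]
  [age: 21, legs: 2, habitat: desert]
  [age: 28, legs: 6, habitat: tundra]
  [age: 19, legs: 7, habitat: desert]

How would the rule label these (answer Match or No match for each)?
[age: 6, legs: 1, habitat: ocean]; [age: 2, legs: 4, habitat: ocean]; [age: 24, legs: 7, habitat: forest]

Match, Match, No match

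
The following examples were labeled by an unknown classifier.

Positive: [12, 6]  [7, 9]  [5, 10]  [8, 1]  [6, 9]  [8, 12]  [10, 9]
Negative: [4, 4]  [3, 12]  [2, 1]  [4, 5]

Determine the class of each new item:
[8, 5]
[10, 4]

Positive, Positive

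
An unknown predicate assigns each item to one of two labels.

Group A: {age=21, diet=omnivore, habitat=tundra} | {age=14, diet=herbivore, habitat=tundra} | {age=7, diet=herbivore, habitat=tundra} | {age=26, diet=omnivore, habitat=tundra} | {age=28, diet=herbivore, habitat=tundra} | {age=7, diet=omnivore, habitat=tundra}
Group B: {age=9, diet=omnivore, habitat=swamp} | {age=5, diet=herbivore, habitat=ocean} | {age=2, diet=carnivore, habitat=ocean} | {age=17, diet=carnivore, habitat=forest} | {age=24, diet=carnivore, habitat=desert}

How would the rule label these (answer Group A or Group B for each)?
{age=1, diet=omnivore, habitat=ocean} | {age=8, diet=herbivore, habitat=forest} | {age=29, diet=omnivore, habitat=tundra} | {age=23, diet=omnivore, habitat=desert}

Rule: habitat is tundra. This holds for each 'Group A' example and fails for each 'Group B' one.

Group B, Group B, Group A, Group B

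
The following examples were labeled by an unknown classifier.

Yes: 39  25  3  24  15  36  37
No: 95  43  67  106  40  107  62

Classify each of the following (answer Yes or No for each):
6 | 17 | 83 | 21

The rule appears to be: at most 39.
6: Yes (6 ≤ 39). 17: Yes (17 ≤ 39). 83: No (83 > 39). 21: Yes (21 ≤ 39).

Yes, Yes, No, Yes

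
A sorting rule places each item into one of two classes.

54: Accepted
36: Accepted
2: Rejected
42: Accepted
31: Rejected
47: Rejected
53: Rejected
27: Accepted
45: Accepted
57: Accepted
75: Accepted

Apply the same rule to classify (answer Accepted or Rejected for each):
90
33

The rule appears to be: multiple of 3.
90: 90 = 3·30, checks out → Accepted.
33: 33 = 3·11, checks out → Accepted.

Accepted, Accepted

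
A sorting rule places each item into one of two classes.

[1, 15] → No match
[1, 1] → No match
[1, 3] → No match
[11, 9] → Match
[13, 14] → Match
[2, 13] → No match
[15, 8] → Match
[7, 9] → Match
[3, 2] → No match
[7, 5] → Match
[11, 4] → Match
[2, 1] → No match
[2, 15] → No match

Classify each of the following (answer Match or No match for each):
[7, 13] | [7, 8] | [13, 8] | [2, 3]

Match, Match, Match, No match

All 'Match' examples share one property — first ≥ 4 — and every 'No match' example lacks it.
[7, 13]: Match (first 7).
[7, 8]: Match (first 7).
[13, 8]: Match (first 13).
[2, 3]: No match (first 2).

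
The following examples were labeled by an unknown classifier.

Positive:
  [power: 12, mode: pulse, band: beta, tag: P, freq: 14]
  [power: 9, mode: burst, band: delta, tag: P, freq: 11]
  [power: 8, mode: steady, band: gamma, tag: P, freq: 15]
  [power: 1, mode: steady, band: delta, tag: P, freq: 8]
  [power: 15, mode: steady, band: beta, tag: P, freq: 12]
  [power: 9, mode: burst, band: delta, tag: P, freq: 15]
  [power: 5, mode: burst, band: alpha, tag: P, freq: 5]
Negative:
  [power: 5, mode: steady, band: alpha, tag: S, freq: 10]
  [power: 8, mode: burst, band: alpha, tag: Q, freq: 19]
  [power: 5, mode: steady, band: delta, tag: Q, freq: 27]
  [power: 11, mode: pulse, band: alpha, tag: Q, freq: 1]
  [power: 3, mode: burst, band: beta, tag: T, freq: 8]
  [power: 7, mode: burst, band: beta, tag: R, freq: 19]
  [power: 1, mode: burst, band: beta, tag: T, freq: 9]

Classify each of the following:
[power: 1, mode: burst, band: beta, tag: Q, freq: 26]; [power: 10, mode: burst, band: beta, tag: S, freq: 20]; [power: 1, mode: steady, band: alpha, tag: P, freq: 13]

The classifier is using: tag is P.

Negative, Negative, Positive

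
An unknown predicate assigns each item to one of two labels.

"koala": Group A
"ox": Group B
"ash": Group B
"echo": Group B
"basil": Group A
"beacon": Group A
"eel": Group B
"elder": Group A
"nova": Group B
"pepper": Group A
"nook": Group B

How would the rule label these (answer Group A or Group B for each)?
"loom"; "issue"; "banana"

Group B, Group A, Group A

One predicate separates the groups cleanly: length ≥ 5.
"loom": length 4, fails the rule → Group B. "issue": length 5, has this property → Group A. "banana": length 6, has this property → Group A.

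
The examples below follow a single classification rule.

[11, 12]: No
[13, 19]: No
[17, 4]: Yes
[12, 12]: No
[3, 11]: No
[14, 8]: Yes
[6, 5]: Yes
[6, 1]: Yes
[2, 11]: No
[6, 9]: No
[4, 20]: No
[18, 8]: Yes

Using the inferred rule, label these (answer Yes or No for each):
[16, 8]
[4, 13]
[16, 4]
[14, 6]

Yes, No, Yes, Yes

The rule appears to be: first > second.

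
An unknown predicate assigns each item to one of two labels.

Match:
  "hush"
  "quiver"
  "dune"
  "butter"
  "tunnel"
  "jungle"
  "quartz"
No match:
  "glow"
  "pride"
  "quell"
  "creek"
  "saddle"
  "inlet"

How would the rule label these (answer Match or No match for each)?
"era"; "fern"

No match, No match

The rule appears to be: even length AND contains 'u'.
No match: "era", since length 3, no 'u'.
No match: "fern", since length 4, no 'u'.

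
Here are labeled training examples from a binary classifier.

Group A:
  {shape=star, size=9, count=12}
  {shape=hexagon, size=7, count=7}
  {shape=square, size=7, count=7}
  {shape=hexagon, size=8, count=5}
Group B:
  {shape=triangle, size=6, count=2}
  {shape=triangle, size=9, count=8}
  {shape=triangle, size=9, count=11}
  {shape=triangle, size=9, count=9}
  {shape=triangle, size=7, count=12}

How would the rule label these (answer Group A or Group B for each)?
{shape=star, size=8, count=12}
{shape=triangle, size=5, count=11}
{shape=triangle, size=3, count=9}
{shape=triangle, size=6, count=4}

All 'Group A' examples share one property — shape is not triangle — and every 'Group B' example lacks it.

Group A, Group B, Group B, Group B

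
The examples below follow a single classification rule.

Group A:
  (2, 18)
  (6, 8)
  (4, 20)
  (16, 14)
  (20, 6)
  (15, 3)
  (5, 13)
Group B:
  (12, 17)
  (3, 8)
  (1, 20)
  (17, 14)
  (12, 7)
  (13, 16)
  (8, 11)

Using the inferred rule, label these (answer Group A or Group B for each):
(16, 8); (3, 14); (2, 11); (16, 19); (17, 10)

A rule that fits every label: sum is even — true of each 'Group A' example, false of each 'Group B' one.
Group A: (16, 8), since 16+8 = 24. Group B: (3, 14), since 3+14 = 17. Group B: (2, 11), since 2+11 = 13. Group B: (16, 19), since 16+19 = 35. Group B: (17, 10), since 17+10 = 27.

Group A, Group B, Group B, Group B, Group B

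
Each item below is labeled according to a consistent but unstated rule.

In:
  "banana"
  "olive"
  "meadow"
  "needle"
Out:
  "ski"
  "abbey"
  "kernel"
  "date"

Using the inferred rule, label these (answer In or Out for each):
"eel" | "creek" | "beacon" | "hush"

Out, Out, In, Out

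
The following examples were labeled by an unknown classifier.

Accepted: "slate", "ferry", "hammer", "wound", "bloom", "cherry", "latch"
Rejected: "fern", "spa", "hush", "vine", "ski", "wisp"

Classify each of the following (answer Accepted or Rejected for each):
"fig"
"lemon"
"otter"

Rejected, Accepted, Accepted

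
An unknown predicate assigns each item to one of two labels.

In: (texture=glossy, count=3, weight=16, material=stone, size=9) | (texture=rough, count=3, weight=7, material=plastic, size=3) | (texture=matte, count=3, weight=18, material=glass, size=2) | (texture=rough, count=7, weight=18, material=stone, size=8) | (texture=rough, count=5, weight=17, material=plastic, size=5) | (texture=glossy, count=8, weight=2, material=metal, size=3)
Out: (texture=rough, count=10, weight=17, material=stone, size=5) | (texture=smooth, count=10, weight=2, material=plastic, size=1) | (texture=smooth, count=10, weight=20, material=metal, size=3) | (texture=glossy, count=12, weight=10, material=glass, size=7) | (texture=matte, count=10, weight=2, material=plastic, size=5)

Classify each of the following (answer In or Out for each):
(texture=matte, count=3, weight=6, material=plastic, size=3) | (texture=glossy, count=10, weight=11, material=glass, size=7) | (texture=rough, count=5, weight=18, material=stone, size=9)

The classifier is using: count ≤ 8.
(texture=matte, count=3, weight=6, material=plastic, size=3) — count = 3, hence In. (texture=glossy, count=10, weight=11, material=glass, size=7) — count = 10, hence Out. (texture=rough, count=5, weight=18, material=stone, size=9) — count = 5, hence In.

In, Out, In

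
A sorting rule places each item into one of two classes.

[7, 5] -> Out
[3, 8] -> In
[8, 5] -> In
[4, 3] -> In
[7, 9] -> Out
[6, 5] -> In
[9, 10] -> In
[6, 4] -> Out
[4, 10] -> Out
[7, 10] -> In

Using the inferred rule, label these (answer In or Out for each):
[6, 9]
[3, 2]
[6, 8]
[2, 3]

A rule that fits every label: sum is odd — true of each 'In' example, false of each 'Out' one.
[6, 9]: In (6+9 = 15).
[3, 2]: In (3+2 = 5).
[6, 8]: Out (6+8 = 14).
[2, 3]: In (2+3 = 5).

In, In, Out, In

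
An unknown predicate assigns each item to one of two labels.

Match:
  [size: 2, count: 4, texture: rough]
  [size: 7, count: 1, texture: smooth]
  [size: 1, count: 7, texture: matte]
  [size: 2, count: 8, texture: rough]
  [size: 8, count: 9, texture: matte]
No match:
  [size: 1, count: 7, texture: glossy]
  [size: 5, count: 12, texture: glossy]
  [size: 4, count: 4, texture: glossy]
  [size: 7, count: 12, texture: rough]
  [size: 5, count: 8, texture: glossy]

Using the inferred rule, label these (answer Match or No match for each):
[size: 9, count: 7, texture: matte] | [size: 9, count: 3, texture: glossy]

The common property of the 'Match' items is: texture is not glossy AND count ≤ 9. No 'No match' item has it.

Match, No match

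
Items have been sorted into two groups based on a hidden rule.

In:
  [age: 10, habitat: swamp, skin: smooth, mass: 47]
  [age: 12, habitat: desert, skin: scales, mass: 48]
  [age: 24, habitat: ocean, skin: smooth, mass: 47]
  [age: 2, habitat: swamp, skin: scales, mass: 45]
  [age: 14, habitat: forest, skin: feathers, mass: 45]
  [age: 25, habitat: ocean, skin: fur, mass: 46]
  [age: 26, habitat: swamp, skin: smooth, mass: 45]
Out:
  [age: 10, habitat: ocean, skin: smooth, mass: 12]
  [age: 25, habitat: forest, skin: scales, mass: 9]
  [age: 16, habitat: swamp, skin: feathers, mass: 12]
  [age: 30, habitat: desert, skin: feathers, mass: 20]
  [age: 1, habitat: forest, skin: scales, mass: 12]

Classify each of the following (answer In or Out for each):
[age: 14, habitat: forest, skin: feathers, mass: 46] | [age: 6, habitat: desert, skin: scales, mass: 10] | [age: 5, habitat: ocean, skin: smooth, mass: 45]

The pattern is that an item is 'In' exactly when: mass ≥ 45.
[age: 14, habitat: forest, skin: feathers, mass: 46]: mass = 46, matches → In. [age: 6, habitat: desert, skin: scales, mass: 10]: mass = 10, fails the rule → Out. [age: 5, habitat: ocean, skin: smooth, mass: 45]: mass = 45, matches → In.

In, Out, In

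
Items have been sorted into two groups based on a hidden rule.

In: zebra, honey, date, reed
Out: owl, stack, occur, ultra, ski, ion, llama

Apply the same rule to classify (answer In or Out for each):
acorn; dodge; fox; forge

Out, In, Out, In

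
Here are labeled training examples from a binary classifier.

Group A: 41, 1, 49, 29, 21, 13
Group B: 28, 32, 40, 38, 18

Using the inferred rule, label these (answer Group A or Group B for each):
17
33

A rule that fits every label: odd — true of each 'Group A' example, false of each 'Group B' one.

Group A, Group A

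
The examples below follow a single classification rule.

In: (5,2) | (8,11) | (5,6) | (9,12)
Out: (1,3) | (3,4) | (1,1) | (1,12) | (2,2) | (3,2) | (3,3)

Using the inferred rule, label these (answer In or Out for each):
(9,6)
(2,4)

The distinguishing property — first ≥ 4 — holds for all the 'In' cases and none of the 'Out' cases.
(9,6) — first 9, hence In.
(2,4) — first 2, hence Out.

In, Out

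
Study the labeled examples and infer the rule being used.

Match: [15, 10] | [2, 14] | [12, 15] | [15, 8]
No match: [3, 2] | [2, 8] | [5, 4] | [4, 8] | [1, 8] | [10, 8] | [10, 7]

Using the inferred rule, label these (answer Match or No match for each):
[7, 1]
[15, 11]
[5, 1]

Every 'Match' example satisfies: max ≥ 12. None of the 'No match' examples do.
[7, 1] → max 7 → No match. [15, 11] → max 15 → Match. [5, 1] → max 5 → No match.

No match, Match, No match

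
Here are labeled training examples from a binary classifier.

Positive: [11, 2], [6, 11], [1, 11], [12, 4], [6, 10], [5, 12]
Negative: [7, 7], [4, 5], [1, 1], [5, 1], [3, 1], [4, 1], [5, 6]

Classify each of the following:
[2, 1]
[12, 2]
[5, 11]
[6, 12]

The rule appears to be: max ≥ 10.
[2, 1]: max 2, fails this test → Negative. [12, 2]: max 12, passes → Positive. [5, 11]: max 11, passes → Positive. [6, 12]: max 12, passes → Positive.

Negative, Positive, Positive, Positive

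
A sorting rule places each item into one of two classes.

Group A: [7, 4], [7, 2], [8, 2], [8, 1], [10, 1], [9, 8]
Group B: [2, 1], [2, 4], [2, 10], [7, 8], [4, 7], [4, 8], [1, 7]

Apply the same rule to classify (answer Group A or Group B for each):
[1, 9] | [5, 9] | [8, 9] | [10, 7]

Every 'Group A' example satisfies: first > second AND sum ≥ 6. None of the 'Group B' examples do.
[1, 9]: 1 < 9, 1+9 = 10 — lacks this property, so Group B.
[5, 9]: 5 < 9, 5+9 = 14 — lacks this property, so Group B.
[8, 9]: 8 < 9, 8+9 = 17 — lacks this property, so Group B.
[10, 7]: 10 > 7, 10+7 = 17 — qualifies, so Group A.

Group B, Group B, Group B, Group A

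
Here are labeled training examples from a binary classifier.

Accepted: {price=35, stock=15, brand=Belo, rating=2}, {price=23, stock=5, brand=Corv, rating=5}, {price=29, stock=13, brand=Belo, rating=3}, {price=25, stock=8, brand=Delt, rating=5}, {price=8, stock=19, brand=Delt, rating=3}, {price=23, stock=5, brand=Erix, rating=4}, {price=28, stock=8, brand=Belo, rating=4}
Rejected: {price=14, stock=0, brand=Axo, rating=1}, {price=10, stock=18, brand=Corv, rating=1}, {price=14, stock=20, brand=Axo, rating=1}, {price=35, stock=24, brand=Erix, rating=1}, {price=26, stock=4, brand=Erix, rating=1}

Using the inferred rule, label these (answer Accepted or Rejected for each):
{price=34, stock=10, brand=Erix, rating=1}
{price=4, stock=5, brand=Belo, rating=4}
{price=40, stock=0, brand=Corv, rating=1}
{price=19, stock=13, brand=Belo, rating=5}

The simplest hypothesis consistent with all the labels is: rating ≥ 2.
{price=34, stock=10, brand=Erix, rating=1}: Rejected (rating = 1). {price=4, stock=5, brand=Belo, rating=4}: Accepted (rating = 4). {price=40, stock=0, brand=Corv, rating=1}: Rejected (rating = 1). {price=19, stock=13, brand=Belo, rating=5}: Accepted (rating = 5).

Rejected, Accepted, Rejected, Accepted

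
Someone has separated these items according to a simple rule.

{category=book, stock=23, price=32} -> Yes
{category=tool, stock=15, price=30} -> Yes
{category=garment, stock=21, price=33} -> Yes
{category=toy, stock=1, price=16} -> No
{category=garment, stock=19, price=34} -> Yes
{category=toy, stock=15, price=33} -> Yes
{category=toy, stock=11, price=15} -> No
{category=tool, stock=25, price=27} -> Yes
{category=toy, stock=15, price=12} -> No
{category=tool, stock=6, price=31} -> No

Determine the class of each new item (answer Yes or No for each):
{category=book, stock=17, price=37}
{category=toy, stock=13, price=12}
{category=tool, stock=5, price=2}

Yes, No, No

One predicate separates the groups cleanly: price ≥ 15 AND stock ≥ 15.
{category=book, stock=17, price=37} → price = 37, stock = 17 → Yes. {category=toy, stock=13, price=12} → price = 12, stock = 13 → No. {category=tool, stock=5, price=2} → price = 2, stock = 5 → No.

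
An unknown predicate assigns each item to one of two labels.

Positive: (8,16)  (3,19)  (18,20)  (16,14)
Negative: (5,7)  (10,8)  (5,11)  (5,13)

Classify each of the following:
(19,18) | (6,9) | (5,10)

Positive, Negative, Negative

The simplest hypothesis consistent with all the labels is: sum ≥ 22.
(19,18) → 19+18 = 37 → Positive. (6,9) → 6+9 = 15 → Negative. (5,10) → 5+10 = 15 → Negative.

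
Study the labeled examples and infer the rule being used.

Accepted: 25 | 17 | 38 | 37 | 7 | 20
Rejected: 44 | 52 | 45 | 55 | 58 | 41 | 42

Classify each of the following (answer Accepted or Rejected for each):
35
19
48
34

Accepted, Accepted, Rejected, Accepted

A rule that fits every label: at most 38 — true of each 'Accepted' example, false of each 'Rejected' one.
35 — 35 ≤ 38, hence Accepted.
19 — 19 ≤ 38, hence Accepted.
48 — 48 > 38, hence Rejected.
34 — 34 ≤ 38, hence Accepted.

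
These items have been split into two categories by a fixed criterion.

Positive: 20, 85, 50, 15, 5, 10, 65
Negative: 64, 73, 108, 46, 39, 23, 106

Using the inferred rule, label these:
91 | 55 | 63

Negative, Positive, Negative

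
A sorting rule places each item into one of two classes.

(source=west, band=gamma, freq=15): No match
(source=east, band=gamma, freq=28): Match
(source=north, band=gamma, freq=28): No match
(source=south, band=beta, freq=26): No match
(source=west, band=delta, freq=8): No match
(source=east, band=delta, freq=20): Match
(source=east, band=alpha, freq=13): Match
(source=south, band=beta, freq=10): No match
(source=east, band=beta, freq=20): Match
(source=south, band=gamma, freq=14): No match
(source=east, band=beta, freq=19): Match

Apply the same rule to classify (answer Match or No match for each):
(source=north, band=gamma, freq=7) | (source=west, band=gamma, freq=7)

Comparing the two groups points to one rule — source is east.

No match, No match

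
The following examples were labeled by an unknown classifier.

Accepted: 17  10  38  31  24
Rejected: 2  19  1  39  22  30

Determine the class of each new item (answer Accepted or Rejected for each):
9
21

A rule that fits every label: ≡ 3 (mod 7) — true of each 'Accepted' example, false of each 'Rejected' one.

Rejected, Rejected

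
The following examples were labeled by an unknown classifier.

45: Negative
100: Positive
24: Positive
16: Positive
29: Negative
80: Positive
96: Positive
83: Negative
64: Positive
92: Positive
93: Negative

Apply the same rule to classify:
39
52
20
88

One predicate separates the groups cleanly: even.
39: 39 is odd — does not fit, so Negative.
52: 52 is even — meets the rule, so Positive.
20: 20 is even — meets the rule, so Positive.
88: 88 is even — meets the rule, so Positive.

Negative, Positive, Positive, Positive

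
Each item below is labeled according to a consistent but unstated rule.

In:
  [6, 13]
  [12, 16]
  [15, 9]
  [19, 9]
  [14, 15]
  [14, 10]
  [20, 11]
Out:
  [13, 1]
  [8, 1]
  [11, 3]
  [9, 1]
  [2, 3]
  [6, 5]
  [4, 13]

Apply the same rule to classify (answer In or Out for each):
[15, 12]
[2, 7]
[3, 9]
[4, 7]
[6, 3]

'In' ⟺ sum ≥ 19.

In, Out, Out, Out, Out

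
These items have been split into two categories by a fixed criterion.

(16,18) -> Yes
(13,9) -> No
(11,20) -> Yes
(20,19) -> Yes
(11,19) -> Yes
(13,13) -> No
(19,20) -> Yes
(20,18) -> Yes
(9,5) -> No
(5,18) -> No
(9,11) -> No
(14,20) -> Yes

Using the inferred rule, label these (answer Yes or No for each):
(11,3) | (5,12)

No, No

All 'Yes' examples share one property — sum ≥ 30 — and every 'No' example lacks it.
(11,3): 11+3 = 14, fails the rule → No. (5,12): 5+12 = 17, fails the rule → No.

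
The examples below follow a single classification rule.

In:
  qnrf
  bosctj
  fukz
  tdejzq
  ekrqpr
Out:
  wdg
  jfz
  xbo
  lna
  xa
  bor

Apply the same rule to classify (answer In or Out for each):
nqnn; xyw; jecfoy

In, Out, In

The simplest hypothesis consistent with all the labels is: length ≥ 4.
nqnn: In (length 4).
xyw: Out (length 3).
jecfoy: In (length 6).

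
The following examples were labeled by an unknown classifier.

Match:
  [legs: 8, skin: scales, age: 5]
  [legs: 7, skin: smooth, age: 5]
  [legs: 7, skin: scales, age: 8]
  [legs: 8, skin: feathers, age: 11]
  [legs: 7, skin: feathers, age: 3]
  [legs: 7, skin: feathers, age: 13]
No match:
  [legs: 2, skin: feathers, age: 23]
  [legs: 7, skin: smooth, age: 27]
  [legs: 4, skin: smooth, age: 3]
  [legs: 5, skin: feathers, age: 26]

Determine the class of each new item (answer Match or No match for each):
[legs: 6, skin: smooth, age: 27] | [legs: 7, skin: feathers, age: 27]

All 'Match' examples share one property — legs ≥ 5 AND age ≤ 13 — and every 'No match' example lacks it.
[legs: 6, skin: smooth, age: 27]: No match (legs = 6, age = 27).
[legs: 7, skin: feathers, age: 27]: No match (legs = 7, age = 27).

No match, No match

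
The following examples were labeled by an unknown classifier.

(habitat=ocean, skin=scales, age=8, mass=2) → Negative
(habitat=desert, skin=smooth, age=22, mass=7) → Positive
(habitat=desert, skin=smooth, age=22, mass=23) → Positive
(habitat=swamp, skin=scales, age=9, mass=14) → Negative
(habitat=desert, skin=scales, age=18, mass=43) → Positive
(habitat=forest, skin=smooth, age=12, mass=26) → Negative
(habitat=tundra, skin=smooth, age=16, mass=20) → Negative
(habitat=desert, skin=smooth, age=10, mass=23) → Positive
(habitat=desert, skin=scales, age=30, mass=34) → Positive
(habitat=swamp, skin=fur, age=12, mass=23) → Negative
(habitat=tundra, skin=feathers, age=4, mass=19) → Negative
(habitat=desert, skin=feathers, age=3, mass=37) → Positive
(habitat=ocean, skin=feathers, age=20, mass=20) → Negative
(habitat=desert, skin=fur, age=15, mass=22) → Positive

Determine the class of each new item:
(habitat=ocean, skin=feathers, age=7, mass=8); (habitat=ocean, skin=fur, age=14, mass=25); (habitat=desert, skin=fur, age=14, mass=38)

The classifier is using: habitat is desert.
(habitat=ocean, skin=feathers, age=7, mass=8) — habitat is ocean, hence Negative. (habitat=ocean, skin=fur, age=14, mass=25) — habitat is ocean, hence Negative. (habitat=desert, skin=fur, age=14, mass=38) — habitat is desert, hence Positive.

Negative, Negative, Positive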